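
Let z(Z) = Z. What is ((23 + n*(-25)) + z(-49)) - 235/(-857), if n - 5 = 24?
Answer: -643372/857 ≈ -750.73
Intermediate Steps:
n = 29 (n = 5 + 24 = 29)
((23 + n*(-25)) + z(-49)) - 235/(-857) = ((23 + 29*(-25)) - 49) - 235/(-857) = ((23 - 725) - 49) - 235*(-1)/857 = (-702 - 49) - 1*(-235/857) = -751 + 235/857 = -643372/857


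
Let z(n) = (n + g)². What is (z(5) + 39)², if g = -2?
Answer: 2304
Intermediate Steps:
z(n) = (-2 + n)² (z(n) = (n - 2)² = (-2 + n)²)
(z(5) + 39)² = ((-2 + 5)² + 39)² = (3² + 39)² = (9 + 39)² = 48² = 2304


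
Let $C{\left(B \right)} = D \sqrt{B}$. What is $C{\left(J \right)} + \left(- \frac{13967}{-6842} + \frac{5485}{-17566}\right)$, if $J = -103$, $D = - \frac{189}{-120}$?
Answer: $\frac{51953988}{30046643} + \frac{63 i \sqrt{103}}{40} \approx 1.7291 + 15.984 i$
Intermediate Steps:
$D = \frac{63}{40}$ ($D = \left(-189\right) \left(- \frac{1}{120}\right) = \frac{63}{40} \approx 1.575$)
$C{\left(B \right)} = \frac{63 \sqrt{B}}{40}$
$C{\left(J \right)} + \left(- \frac{13967}{-6842} + \frac{5485}{-17566}\right) = \frac{63 \sqrt{-103}}{40} + \left(- \frac{13967}{-6842} + \frac{5485}{-17566}\right) = \frac{63 i \sqrt{103}}{40} + \left(\left(-13967\right) \left(- \frac{1}{6842}\right) + 5485 \left(- \frac{1}{17566}\right)\right) = \frac{63 i \sqrt{103}}{40} + \left(\frac{13967}{6842} - \frac{5485}{17566}\right) = \frac{63 i \sqrt{103}}{40} + \frac{51953988}{30046643} = \frac{51953988}{30046643} + \frac{63 i \sqrt{103}}{40}$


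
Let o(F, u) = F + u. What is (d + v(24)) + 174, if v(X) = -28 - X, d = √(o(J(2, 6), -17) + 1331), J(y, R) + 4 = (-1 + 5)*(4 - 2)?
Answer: 122 + √1318 ≈ 158.30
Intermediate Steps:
J(y, R) = 4 (J(y, R) = -4 + (-1 + 5)*(4 - 2) = -4 + 4*2 = -4 + 8 = 4)
d = √1318 (d = √((4 - 17) + 1331) = √(-13 + 1331) = √1318 ≈ 36.304)
(d + v(24)) + 174 = (√1318 + (-28 - 1*24)) + 174 = (√1318 + (-28 - 24)) + 174 = (√1318 - 52) + 174 = (-52 + √1318) + 174 = 122 + √1318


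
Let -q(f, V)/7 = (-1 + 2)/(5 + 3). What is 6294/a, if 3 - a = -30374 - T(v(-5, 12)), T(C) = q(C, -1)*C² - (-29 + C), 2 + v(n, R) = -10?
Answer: 3147/15146 ≈ 0.20778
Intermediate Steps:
q(f, V) = -7/8 (q(f, V) = -7*(-1 + 2)/(5 + 3) = -7/8)
v(n, R) = -12 (v(n, R) = -2 - 10 = -12)
T(C) = 29 - C - 7*C²/8 (T(C) = -7*C²/8 - (-29 + C) = -7*C²/8 + (29 - C) = 29 - C - 7*C²/8)
a = 30292 (a = 3 - (-30374 - (29 - 1*(-12) - 7/8*(-12)²)) = 3 - (-30374 - (29 + 12 - 7/8*144)) = 3 - (-30374 - (29 + 12 - 126)) = 3 - (-30374 - 1*(-85)) = 3 - (-30374 + 85) = 3 - 1*(-30289) = 3 + 30289 = 30292)
6294/a = 6294/30292 = 6294*(1/30292) = 3147/15146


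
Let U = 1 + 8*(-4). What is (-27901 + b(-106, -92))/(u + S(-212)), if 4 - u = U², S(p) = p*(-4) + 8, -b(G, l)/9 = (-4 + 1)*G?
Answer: 30763/101 ≈ 304.58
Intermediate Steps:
b(G, l) = 27*G (b(G, l) = -9*(-4 + 1)*G = -(-27)*G = 27*G)
U = -31 (U = 1 - 32 = -31)
S(p) = 8 - 4*p (S(p) = -4*p + 8 = 8 - 4*p)
u = -957 (u = 4 - 1*(-31)² = 4 - 1*961 = 4 - 961 = -957)
(-27901 + b(-106, -92))/(u + S(-212)) = (-27901 + 27*(-106))/(-957 + (8 - 4*(-212))) = (-27901 - 2862)/(-957 + (8 + 848)) = -30763/(-957 + 856) = -30763/(-101) = -30763*(-1/101) = 30763/101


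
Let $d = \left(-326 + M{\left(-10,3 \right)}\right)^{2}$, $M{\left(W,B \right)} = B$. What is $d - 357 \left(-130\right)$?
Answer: $150739$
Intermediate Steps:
$d = 104329$ ($d = \left(-326 + 3\right)^{2} = \left(-323\right)^{2} = 104329$)
$d - 357 \left(-130\right) = 104329 - 357 \left(-130\right) = 104329 - -46410 = 104329 + 46410 = 150739$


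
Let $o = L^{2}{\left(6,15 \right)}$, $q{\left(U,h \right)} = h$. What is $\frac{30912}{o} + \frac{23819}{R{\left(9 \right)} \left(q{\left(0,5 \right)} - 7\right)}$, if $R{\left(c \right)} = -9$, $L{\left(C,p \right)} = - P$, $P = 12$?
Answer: $\frac{27683}{18} \approx 1537.9$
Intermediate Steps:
$L{\left(C,p \right)} = -12$ ($L{\left(C,p \right)} = \left(-1\right) 12 = -12$)
$o = 144$ ($o = \left(-12\right)^{2} = 144$)
$\frac{30912}{o} + \frac{23819}{R{\left(9 \right)} \left(q{\left(0,5 \right)} - 7\right)} = \frac{30912}{144} + \frac{23819}{\left(-9\right) \left(5 - 7\right)} = 30912 \cdot \frac{1}{144} + \frac{23819}{\left(-9\right) \left(-2\right)} = \frac{644}{3} + \frac{23819}{18} = \frac{27683}{18}$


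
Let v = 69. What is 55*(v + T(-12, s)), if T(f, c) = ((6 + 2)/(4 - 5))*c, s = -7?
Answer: 6875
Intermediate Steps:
T(f, c) = -8*c (T(f, c) = (8/(-1))*c = (8*(-1))*c = -8*c)
55*(v + T(-12, s)) = 55*(69 - 8*(-7)) = 55*(69 + 56) = 55*125 = 6875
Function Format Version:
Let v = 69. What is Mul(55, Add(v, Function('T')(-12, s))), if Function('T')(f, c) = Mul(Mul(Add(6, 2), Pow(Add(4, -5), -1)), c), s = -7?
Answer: 6875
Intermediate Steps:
Function('T')(f, c) = Mul(-8, c) (Function('T')(f, c) = Mul(Mul(8, Pow(-1, -1)), c) = Mul(Mul(8, -1), c) = Mul(-8, c))
Mul(55, Add(v, Function('T')(-12, s))) = Mul(55, Add(69, Mul(-8, -7))) = Mul(55, Add(69, 56)) = Mul(55, 125) = 6875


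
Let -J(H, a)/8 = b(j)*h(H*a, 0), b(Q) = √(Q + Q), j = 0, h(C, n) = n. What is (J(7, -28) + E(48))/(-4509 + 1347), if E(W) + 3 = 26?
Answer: -23/3162 ≈ -0.0072739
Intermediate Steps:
E(W) = 23 (E(W) = -3 + 26 = 23)
b(Q) = √2*√Q (b(Q) = √(2*Q) = √2*√Q)
J(H, a) = 0 (J(H, a) = -8*√2*√0*0 = -8*√2*0*0 = -0*0 = -8*0 = 0)
(J(7, -28) + E(48))/(-4509 + 1347) = (0 + 23)/(-4509 + 1347) = 23/(-3162) = 23*(-1/3162) = -23/3162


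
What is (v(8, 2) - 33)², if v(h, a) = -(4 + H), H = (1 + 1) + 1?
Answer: 1600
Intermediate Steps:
H = 3 (H = 2 + 1 = 3)
v(h, a) = -7 (v(h, a) = -(4 + 3) = -1*7 = -7)
(v(8, 2) - 33)² = (-7 - 33)² = (-40)² = 1600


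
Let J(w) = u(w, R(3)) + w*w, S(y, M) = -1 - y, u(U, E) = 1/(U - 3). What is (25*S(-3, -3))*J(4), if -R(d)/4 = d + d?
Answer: 850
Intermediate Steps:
R(d) = -8*d (R(d) = -4*(d + d) = -8*d)
u(U, E) = 1/(-3 + U)
J(w) = w² + 1/(-3 + w) (J(w) = 1/(-3 + w) + w*w = 1/(-3 + w) + w² = w² + 1/(-3 + w))
(25*S(-3, -3))*J(4) = (25*(-1 - 1*(-3)))*((1 + 4²*(-3 + 4))/(-3 + 4)) = (25*(-1 + 3))*((1 + 16*1)/1) = (25*2)*(1*(1 + 16)) = 50*(1*17) = 50*17 = 850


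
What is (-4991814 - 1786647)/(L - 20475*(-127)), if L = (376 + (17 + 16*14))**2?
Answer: -6778461/2981014 ≈ -2.2739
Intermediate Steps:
L = 380689 (L = (376 + (17 + 224))**2 = (376 + 241)**2 = 617**2 = 380689)
(-4991814 - 1786647)/(L - 20475*(-127)) = (-4991814 - 1786647)/(380689 - 20475*(-127)) = -6778461/(380689 + 2600325) = -6778461/2981014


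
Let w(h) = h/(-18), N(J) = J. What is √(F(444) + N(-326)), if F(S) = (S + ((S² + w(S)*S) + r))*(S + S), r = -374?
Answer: √165393226 ≈ 12861.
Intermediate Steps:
w(h) = -h/18 (w(h) = h*(-1/18) = -h/18)
F(S) = 2*S*(-374 + S + 17*S²/18) (F(S) = (S + ((S² + (-S/18)*S) - 374))*(S + S) = (S + ((S² - S²/18) - 374))*(2*S) = (S + (17*S²/18 - 374))*(2*S) = (S + (-374 + 17*S²/18))*(2*S) = (-374 + S + 17*S²/18)*(2*S) = 2*S*(-374 + S + 17*S²/18))
√(F(444) + N(-326)) = √((⅑)*444*(-6732 + 17*444² + 18*444) - 326) = √((⅑)*444*(-6732 + 17*197136 + 7992) - 326) = √((⅑)*444*(-6732 + 3351312 + 7992) - 326) = √((⅑)*444*3352572 - 326) = √(165393552 - 326) = √165393226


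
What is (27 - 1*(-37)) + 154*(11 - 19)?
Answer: -1168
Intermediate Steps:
(27 - 1*(-37)) + 154*(11 - 19) = (27 + 37) + 154*(-8) = 64 - 1232 = -1168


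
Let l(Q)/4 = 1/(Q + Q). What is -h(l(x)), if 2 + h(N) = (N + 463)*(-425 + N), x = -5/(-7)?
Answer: 4916569/25 ≈ 1.9666e+5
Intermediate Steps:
x = 5/7 (x = -5*(-⅐) = 5/7 ≈ 0.71429)
l(Q) = 2/Q (l(Q) = 4/(Q + Q) = 4/((2*Q)) = 4*(1/(2*Q)) = 2/Q)
h(N) = -2 + (-425 + N)*(463 + N) (h(N) = -2 + (N + 463)*(-425 + N) = -2 + (463 + N)*(-425 + N) = -2 + (-425 + N)*(463 + N))
-h(l(x)) = -(-196777 + (2/(5/7))² + 38*(2/(5/7))) = -(-196777 + (2*(7/5))² + 38*(2*(7/5))) = -(-196777 + (14/5)² + 38*(14/5)) = -(-196777 + 196/25 + 532/5) = -1*(-4916569/25) = 4916569/25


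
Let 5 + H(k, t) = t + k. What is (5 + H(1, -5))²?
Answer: 16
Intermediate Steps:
H(k, t) = -5 + k + t (H(k, t) = -5 + (t + k) = -5 + (k + t) = -5 + k + t)
(5 + H(1, -5))² = (5 + (-5 + 1 - 5))² = (5 - 9)² = (-4)² = 16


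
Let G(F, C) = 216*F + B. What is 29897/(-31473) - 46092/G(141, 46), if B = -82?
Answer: -1179372497/477980451 ≈ -2.4674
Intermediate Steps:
G(F, C) = -82 + 216*F (G(F, C) = 216*F - 82 = -82 + 216*F)
29897/(-31473) - 46092/G(141, 46) = 29897/(-31473) - 46092/(-82 + 216*141) = 29897*(-1/31473) - 46092/(-82 + 30456) = -29897/31473 - 46092/30374 = -29897/31473 - 46092*1/30374 = -29897/31473 - 23046/15187 = -1179372497/477980451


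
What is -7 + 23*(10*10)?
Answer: 2293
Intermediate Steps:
-7 + 23*(10*10) = -7 + 23*100 = -7 + 2300 = 2293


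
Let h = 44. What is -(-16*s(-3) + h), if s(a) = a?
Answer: -92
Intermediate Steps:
-(-16*s(-3) + h) = -(-16*(-3) + 44) = -(48 + 44) = -1*92 = -92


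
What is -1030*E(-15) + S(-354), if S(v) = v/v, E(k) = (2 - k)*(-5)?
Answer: 87551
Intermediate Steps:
E(k) = -10 + 5*k
S(v) = 1
-1030*E(-15) + S(-354) = -1030*(-10 + 5*(-15)) + 1 = -1030*(-10 - 75) + 1 = -1030*(-85) + 1 = 87550 + 1 = 87551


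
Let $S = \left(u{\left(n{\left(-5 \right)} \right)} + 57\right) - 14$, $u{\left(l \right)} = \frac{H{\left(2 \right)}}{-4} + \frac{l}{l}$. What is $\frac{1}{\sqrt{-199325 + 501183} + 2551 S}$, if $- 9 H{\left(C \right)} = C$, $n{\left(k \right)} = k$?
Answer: $\frac{36412974}{4092200579257} - \frac{324 \sqrt{301858}}{4092200579257} \approx 8.8546 \cdot 10^{-6}$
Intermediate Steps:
$H{\left(C \right)} = - \frac{C}{9}$
$u{\left(l \right)} = \frac{19}{18}$ ($u{\left(l \right)} = \frac{\left(- \frac{1}{9}\right) 2}{-4} + \frac{l}{l} = \left(- \frac{2}{9}\right) \left(- \frac{1}{4}\right) + 1 = \frac{1}{18} + 1 = \frac{19}{18}$)
$S = \frac{793}{18}$ ($S = \left(\frac{19}{18} + 57\right) - 14 = \frac{1045}{18} - 14 = \frac{793}{18} \approx 44.056$)
$\frac{1}{\sqrt{-199325 + 501183} + 2551 S} = \frac{1}{\sqrt{-199325 + 501183} + 2551 \cdot \frac{793}{18}} = \frac{1}{\sqrt{301858} + \frac{2022943}{18}} = \frac{1}{\frac{2022943}{18} + \sqrt{301858}}$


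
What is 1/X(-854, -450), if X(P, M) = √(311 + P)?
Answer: -I*√543/543 ≈ -0.042914*I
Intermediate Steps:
1/X(-854, -450) = 1/(√(311 - 854)) = 1/(√(-543)) = 1/(I*√543) = -I*√543/543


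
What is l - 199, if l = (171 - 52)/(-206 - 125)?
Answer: -65988/331 ≈ -199.36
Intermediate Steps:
l = -119/331 (l = 119/(-331) = 119*(-1/331) = -119/331 ≈ -0.35952)
l - 199 = -119/331 - 199 = -65988/331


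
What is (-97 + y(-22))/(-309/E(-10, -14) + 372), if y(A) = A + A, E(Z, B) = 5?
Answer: -5/11 ≈ -0.45455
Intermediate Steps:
y(A) = 2*A
(-97 + y(-22))/(-309/E(-10, -14) + 372) = (-97 + 2*(-22))/(-309/5 + 372) = (-97 - 44)/(-309*1/5 + 372) = -141/(-309/5 + 372) = -141/1551/5 = -141*5/1551 = -5/11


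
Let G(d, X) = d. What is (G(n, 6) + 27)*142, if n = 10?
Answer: 5254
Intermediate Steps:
(G(n, 6) + 27)*142 = (10 + 27)*142 = 37*142 = 5254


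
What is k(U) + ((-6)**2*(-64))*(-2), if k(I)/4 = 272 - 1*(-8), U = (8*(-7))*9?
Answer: 5728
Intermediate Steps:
U = -504 (U = -56*9 = -504)
k(I) = 1120 (k(I) = 4*(272 - 1*(-8)) = 4*(272 + 8) = 4*280 = 1120)
k(U) + ((-6)**2*(-64))*(-2) = 1120 + ((-6)**2*(-64))*(-2) = 1120 + (36*(-64))*(-2) = 1120 - 2304*(-2) = 1120 + 4608 = 5728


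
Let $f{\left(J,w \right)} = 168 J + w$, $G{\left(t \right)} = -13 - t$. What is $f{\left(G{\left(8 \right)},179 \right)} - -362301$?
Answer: $358952$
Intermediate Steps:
$f{\left(J,w \right)} = w + 168 J$
$f{\left(G{\left(8 \right)},179 \right)} - -362301 = \left(179 + 168 \left(-13 - 8\right)\right) - -362301 = \left(179 + 168 \left(-13 - 8\right)\right) + 362301 = \left(179 + 168 \left(-21\right)\right) + 362301 = \left(179 - 3528\right) + 362301 = -3349 + 362301 = 358952$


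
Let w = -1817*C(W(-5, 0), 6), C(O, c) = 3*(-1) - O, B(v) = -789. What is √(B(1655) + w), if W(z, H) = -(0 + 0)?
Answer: 3*√518 ≈ 68.279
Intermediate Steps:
W(z, H) = 0 (W(z, H) = -1*0 = 0)
C(O, c) = -3 - O
w = 5451 (w = -1817*(-3 - 1*0) = -1817*(-3 + 0) = -1817*(-3) = 5451)
√(B(1655) + w) = √(-789 + 5451) = √4662 = 3*√518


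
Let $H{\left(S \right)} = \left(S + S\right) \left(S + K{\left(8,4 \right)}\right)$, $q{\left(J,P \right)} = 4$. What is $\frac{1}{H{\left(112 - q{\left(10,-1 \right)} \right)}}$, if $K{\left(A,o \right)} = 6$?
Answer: $\frac{1}{24624} \approx 4.0611 \cdot 10^{-5}$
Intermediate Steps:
$H{\left(S \right)} = 2 S \left(6 + S\right)$ ($H{\left(S \right)} = \left(S + S\right) \left(S + 6\right) = 2 S \left(6 + S\right)$)
$\frac{1}{H{\left(112 - q{\left(10,-1 \right)} \right)}} = \frac{1}{2 \left(112 - 4\right) \left(6 + \left(112 - 4\right)\right)} = \frac{1}{2 \cdot 108 \left(6 + 108\right)} = \frac{1}{2 \cdot 108 \cdot 114} = \frac{1}{24624}$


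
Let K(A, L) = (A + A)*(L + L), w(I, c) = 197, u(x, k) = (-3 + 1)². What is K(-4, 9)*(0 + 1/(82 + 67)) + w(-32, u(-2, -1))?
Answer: 29209/149 ≈ 196.03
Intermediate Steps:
u(x, k) = 4 (u(x, k) = (-2)² = 4)
K(A, L) = 4*A*L (K(A, L) = (2*A)*(2*L) = 4*A*L)
K(-4, 9)*(0 + 1/(82 + 67)) + w(-32, u(-2, -1)) = (4*(-4)*9)*(0 + 1/(82 + 67)) + 197 = -144*(0 + 1/149) + 197 = -144*1/149 + 197 = -144/149 + 197 = 29209/149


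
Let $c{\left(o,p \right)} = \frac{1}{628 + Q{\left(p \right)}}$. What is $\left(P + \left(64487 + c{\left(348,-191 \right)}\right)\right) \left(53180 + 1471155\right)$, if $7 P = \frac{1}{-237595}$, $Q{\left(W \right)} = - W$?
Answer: $\frac{3825637340467575271}{38918061} \approx 9.83 \cdot 10^{10}$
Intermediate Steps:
$c{\left(o,p \right)} = \frac{1}{628 - p}$
$P = - \frac{1}{1663165}$ ($P = \frac{1}{7 \left(-237595\right)} = \frac{1}{7} \left(- \frac{1}{237595}\right) = - \frac{1}{1663165} \approx -6.0126 \cdot 10^{-7}$)
$\left(P + \left(64487 + c{\left(348,-191 \right)}\right)\right) \left(53180 + 1471155\right) = \left(- \frac{1}{1663165} + \left(64487 - \frac{1}{-628 - 191}\right)\right) \left(53180 + 1471155\right) = \left(- \frac{1}{1663165} + \left(64487 - \frac{1}{-819}\right)\right) 1524335 = \left(- \frac{1}{1663165} + \left(64487 - - \frac{1}{819}\right)\right) 1524335 = \left(- \frac{1}{1663165} + \left(64487 + \frac{1}{819}\right)\right) 1524335 = \left(- \frac{1}{1663165} + \frac{52814854}{819}\right) 1524335 = \frac{12548545236013}{194590305} \cdot 1524335 = \frac{3825637340467575271}{38918061}$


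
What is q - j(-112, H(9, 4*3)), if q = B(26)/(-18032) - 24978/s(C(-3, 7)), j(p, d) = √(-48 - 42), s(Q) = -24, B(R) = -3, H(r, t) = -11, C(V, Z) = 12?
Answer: 18766807/18032 - 3*I*√10 ≈ 1040.8 - 9.4868*I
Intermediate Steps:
j(p, d) = 3*I*√10 (j(p, d) = √(-90) = 3*I*√10)
q = 18766807/18032 (q = -3/(-18032) - 24978/(-24) = -3*(-1/18032) - 24978*(-1/24) = 3/18032 + 4163/4 = 18766807/18032 ≈ 1040.8)
q - j(-112, H(9, 4*3)) = 18766807/18032 - 3*I*√10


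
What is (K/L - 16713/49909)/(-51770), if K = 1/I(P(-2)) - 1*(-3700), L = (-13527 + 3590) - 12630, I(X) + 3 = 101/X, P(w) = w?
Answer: 60115236279/6238995031814170 ≈ 9.6354e-6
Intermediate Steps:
I(X) = -3 + 101/X
L = -22567 (L = -9937 - 12630 = -22567)
K = 395898/107 (K = 1/(-3 + 101/(-2)) - 1*(-3700) = 1/(-3 + 101*(-1/2)) + 3700 = 1/(-3 - 101/2) + 3700 = 1/(-107/2) + 3700 = -2/107 + 3700 = 395898/107 ≈ 3700.0)
(K/L - 16713/49909)/(-51770) = ((395898/107)/(-22567) - 16713/49909)/(-51770) = ((395898/107)*(-1/22567) - 16713*1/49909)*(-1/51770) = (-395898/2414669 - 16713/49909)*(-1/51770) = -60115236279/120513715121*(-1/51770) = 60115236279/6238995031814170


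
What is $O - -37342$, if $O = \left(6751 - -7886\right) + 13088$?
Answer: $65067$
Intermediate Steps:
$O = 27725$ ($O = \left(6751 + 7886\right) + 13088 = 14637 + 13088 = 27725$)
$O - -37342 = 27725 - -37342 = 27725 + 37342 = 65067$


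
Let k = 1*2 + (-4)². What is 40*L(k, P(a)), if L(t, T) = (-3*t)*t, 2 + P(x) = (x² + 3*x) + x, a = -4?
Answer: -38880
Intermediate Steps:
P(x) = -2 + x² + 4*x (P(x) = -2 + ((x² + 3*x) + x) = -2 + (x² + 4*x) = -2 + x² + 4*x)
k = 18 (k = 2 + 16 = 18)
L(t, T) = -3*t²
40*L(k, P(a)) = 40*(-3*18²) = 40*(-3*324) = 40*(-972) = -38880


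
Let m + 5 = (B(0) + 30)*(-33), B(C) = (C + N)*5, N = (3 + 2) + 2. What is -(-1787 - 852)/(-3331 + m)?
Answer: -13/27 ≈ -0.48148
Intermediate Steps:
N = 7 (N = 5 + 2 = 7)
B(C) = 35 + 5*C (B(C) = (C + 7)*5 = (7 + C)*5 = 35 + 5*C)
m = -2150 (m = -5 + ((35 + 5*0) + 30)*(-33) = -5 + ((35 + 0) + 30)*(-33) = -5 + (35 + 30)*(-33) = -5 + 65*(-33) = -5 - 2145 = -2150)
-(-1787 - 852)/(-3331 + m) = -(-1787 - 852)/(-3331 - 2150) = -(-2639)/(-5481) = -(-2639)*(-1)/5481 = -1*13/27 = -13/27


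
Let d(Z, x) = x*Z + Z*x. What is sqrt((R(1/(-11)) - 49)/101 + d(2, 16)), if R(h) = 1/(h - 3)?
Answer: 7*sqrt(15284734)/3434 ≈ 7.9694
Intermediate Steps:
d(Z, x) = 2*Z*x (d(Z, x) = Z*x + Z*x = 2*Z*x)
R(h) = 1/(-3 + h)
sqrt((R(1/(-11)) - 49)/101 + d(2, 16)) = sqrt((1/(-3 + 1/(-11)) - 49)/101 + 2*2*16) = sqrt((1/(-3 - 1/11) - 49)*(1/101) + 64) = sqrt((1/(-34/11) - 49)*(1/101) + 64) = sqrt((-11/34 - 49)*(1/101) + 64) = sqrt(-1677/34*1/101 + 64) = sqrt(-1677/3434 + 64) = sqrt(218099/3434) = 7*sqrt(15284734)/3434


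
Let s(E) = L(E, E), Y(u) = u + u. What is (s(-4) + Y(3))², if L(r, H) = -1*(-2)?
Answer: 64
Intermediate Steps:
Y(u) = 2*u
L(r, H) = 2
s(E) = 2
(s(-4) + Y(3))² = (2 + 2*3)² = (2 + 6)² = 8² = 64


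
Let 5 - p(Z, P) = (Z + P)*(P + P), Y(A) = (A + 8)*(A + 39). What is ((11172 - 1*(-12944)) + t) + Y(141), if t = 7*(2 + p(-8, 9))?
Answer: 50859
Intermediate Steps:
Y(A) = (8 + A)*(39 + A)
p(Z, P) = 5 - 2*P*(P + Z) (p(Z, P) = 5 - (Z + P)*(P + P) = 5 - (P + Z)*2*P = 5 - 2*P*(P + Z))
t = -77 (t = 7*(2 + (5 - 2*9**2 - 2*9*(-8))) = 7*(2 + (5 - 2*81 + 144)) = 7*(2 + (5 - 162 + 144)) = 7*(2 - 13) = 7*(-11) = -77)
((11172 - 1*(-12944)) + t) + Y(141) = ((11172 - 1*(-12944)) - 77) + (312 + 141**2 + 47*141) = ((11172 + 12944) - 77) + (312 + 19881 + 6627) = (24116 - 77) + 26820 = 24039 + 26820 = 50859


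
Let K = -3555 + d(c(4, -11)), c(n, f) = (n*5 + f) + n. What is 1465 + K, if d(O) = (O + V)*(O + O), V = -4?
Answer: -1856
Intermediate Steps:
c(n, f) = f + 6*n (c(n, f) = (5*n + f) + n = (f + 5*n) + n = f + 6*n)
d(O) = 2*O*(-4 + O) (d(O) = (O - 4)*(O + O) = (-4 + O)*(2*O) = 2*O*(-4 + O))
K = -3321 (K = -3555 + 2*(-11 + 6*4)*(-4 + (-11 + 6*4)) = -3555 + 2*(-11 + 24)*(-4 + (-11 + 24)) = -3555 + 2*13*(-4 + 13) = -3555 + 2*13*9 = -3555 + 234 = -3321)
1465 + K = 1465 - 3321 = -1856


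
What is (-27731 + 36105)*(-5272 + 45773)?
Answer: 339155374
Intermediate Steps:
(-27731 + 36105)*(-5272 + 45773) = 8374*40501 = 339155374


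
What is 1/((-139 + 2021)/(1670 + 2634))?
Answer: 2152/941 ≈ 2.2869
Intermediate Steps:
1/((-139 + 2021)/(1670 + 2634)) = 1/(1882/4304) = 1/(1882*(1/4304)) = 1/(941/2152) = 2152/941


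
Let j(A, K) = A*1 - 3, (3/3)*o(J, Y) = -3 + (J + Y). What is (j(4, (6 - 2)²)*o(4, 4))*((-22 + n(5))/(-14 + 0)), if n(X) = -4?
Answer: 65/7 ≈ 9.2857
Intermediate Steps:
o(J, Y) = -3 + J + Y (o(J, Y) = -3 + (J + Y) = -3 + J + Y)
j(A, K) = -3 + A (j(A, K) = A - 3 = -3 + A)
(j(4, (6 - 2)²)*o(4, 4))*((-22 + n(5))/(-14 + 0)) = ((-3 + 4)*(-3 + 4 + 4))*((-22 - 4)/(-14 + 0)) = (1*5)*(-26/(-14)) = 5*(-26*(-1/14)) = 5*(13/7) = 65/7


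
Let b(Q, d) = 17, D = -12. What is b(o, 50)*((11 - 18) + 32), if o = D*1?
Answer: 425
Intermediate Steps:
o = -12 (o = -12*1 = -12)
b(o, 50)*((11 - 18) + 32) = 17*((11 - 18) + 32) = 17*(-7 + 32) = 17*25 = 425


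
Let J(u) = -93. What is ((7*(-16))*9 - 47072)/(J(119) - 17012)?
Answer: 9616/3421 ≈ 2.8109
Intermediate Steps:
((7*(-16))*9 - 47072)/(J(119) - 17012) = ((7*(-16))*9 - 47072)/(-93 - 17012) = (-112*9 - 47072)/(-17105) = (-1008 - 47072)*(-1/17105) = -48080*(-1/17105) = 9616/3421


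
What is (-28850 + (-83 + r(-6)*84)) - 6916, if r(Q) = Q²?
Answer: -32825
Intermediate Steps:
(-28850 + (-83 + r(-6)*84)) - 6916 = (-28850 + (-83 + (-6)²*84)) - 6916 = (-28850 + (-83 + 36*84)) - 6916 = (-28850 + (-83 + 3024)) - 6916 = (-28850 + 2941) - 6916 = -25909 - 6916 = -32825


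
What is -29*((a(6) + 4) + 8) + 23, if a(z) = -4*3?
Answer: 23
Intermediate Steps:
a(z) = -12
-29*((a(6) + 4) + 8) + 23 = -29*((-12 + 4) + 8) + 23 = -29*(-8 + 8) + 23 = -29*0 + 23 = 0 + 23 = 23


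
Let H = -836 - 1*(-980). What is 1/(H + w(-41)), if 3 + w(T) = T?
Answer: 1/100 ≈ 0.010000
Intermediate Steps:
w(T) = -3 + T
H = 144 (H = -836 + 980 = 144)
1/(H + w(-41)) = 1/(144 + (-3 - 41)) = 1/(144 - 44) = 1/100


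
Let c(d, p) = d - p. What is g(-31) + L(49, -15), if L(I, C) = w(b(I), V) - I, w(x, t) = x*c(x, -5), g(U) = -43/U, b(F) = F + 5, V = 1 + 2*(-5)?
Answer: 97290/31 ≈ 3138.4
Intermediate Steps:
V = -9 (V = 1 - 10 = -9)
b(F) = 5 + F
w(x, t) = x*(5 + x) (w(x, t) = x*(x - 1*(-5)) = x*(x + 5) = x*(5 + x))
L(I, C) = -I + (5 + I)*(10 + I) (L(I, C) = (5 + I)*(5 + (5 + I)) - I = (5 + I)*(10 + I) - I = -I + (5 + I)*(10 + I))
g(-31) + L(49, -15) = -43/(-31) + (-1*49 + (5 + 49)*(10 + 49)) = -43*(-1/31) + (-49 + 54*59) = 43/31 + (-49 + 3186) = 43/31 + 3137 = 97290/31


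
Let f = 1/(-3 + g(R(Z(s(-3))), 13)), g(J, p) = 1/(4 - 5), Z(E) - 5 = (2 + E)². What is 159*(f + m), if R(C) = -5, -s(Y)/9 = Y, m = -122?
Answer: -77751/4 ≈ -19438.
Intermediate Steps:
s(Y) = -9*Y
Z(E) = 5 + (2 + E)²
g(J, p) = -1 (g(J, p) = 1/(-1) = -1)
f = -¼ (f = 1/(-3 - 1) = 1/(-4) = -¼ ≈ -0.25000)
159*(f + m) = 159*(-¼ - 122) = 159*(-489/4) = -77751/4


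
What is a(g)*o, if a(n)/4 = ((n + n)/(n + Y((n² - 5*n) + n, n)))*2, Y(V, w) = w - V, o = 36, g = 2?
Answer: 144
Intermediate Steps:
a(n) = 16*n/(-n² + 6*n) (a(n) = 4*(((n + n)/(n + (n - ((n² - 5*n) + n))))*2) = 4*(((2*n)/(n + (n - (n² - 4*n))))*2) = 4*(((2*n)/(n + (n + (-n² + 4*n))))*2) = 4*(((2*n)/(n + (-n² + 5*n)))*2) = 4*(((2*n)/(-n² + 6*n))*2) = 4*((2*n/(-n² + 6*n))*2) = 4*(4*n/(-n² + 6*n)) = 16*n/(-n² + 6*n))
a(g)*o = -16/(-6 + 2)*36 = -16/(-4)*36 = -16*(-¼)*36 = 4*36 = 144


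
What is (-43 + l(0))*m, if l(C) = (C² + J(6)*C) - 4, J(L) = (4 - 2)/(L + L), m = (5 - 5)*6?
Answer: 0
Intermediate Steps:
m = 0 (m = 0*6 = 0)
J(L) = 1/L (J(L) = 2/((2*L)) = 2*(1/(2*L)) = 1/L)
l(C) = -4 + C² + C/6 (l(C) = (C² + C/6) - 4 = -4 + C² + C/6)
(-43 + l(0))*m = (-43 + (-4 + 0² + (⅙)*0))*0 = (-43 + (-4 + 0 + 0))*0 = (-43 - 4)*0 = -47*0 = 0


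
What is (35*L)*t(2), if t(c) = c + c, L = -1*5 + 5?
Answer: 0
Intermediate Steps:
L = 0 (L = -5 + 5 = 0)
t(c) = 2*c
(35*L)*t(2) = (35*0)*(2*2) = 0*4 = 0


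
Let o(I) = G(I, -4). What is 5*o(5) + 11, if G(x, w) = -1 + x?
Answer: 31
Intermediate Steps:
o(I) = -1 + I
5*o(5) + 11 = 5*(-1 + 5) + 11 = 5*4 + 11 = 20 + 11 = 31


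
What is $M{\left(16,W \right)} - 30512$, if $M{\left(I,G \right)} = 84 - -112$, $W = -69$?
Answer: $-30316$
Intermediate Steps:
$M{\left(I,G \right)} = 196$ ($M{\left(I,G \right)} = 84 + 112 = 196$)
$M{\left(16,W \right)} - 30512 = 196 - 30512 = -30316$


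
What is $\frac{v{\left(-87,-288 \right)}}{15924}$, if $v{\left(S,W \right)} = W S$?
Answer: $\frac{2088}{1327} \approx 1.5735$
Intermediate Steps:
$v{\left(S,W \right)} = S W$
$\frac{v{\left(-87,-288 \right)}}{15924} = \frac{\left(-87\right) \left(-288\right)}{15924} = 25056 \cdot \frac{1}{15924} = \frac{2088}{1327}$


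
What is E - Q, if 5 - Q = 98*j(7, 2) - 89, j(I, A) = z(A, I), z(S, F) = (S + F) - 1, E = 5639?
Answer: 6329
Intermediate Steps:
z(S, F) = -1 + F + S (z(S, F) = (F + S) - 1 = -1 + F + S)
j(I, A) = -1 + A + I (j(I, A) = -1 + I + A = -1 + A + I)
Q = -690 (Q = 5 - (98*(-1 + 2 + 7) - 89) = 5 - (98*8 - 89) = 5 - (784 - 89) = 5 - 1*695 = 5 - 695 = -690)
E - Q = 5639 - 1*(-690) = 5639 + 690 = 6329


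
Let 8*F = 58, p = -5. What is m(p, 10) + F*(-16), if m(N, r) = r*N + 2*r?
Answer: -146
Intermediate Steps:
F = 29/4 (F = (⅛)*58 = 29/4 ≈ 7.2500)
m(N, r) = 2*r + N*r (m(N, r) = N*r + 2*r = 2*r + N*r)
m(p, 10) + F*(-16) = 10*(2 - 5) + (29/4)*(-16) = 10*(-3) - 116 = -30 - 116 = -146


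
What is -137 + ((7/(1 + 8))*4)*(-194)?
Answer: -6665/9 ≈ -740.56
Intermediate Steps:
-137 + ((7/(1 + 8))*4)*(-194) = -137 + ((7/9)*4)*(-194) = -137 + (28/9)*(-194) = -137 - 5432/9 = -6665/9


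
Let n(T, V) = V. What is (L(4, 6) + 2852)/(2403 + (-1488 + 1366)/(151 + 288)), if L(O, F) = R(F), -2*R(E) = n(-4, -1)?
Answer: 71557/60274 ≈ 1.1872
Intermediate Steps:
R(E) = 1/2 (R(E) = -1/2*(-1) = 1/2)
L(O, F) = 1/2
(L(4, 6) + 2852)/(2403 + (-1488 + 1366)/(151 + 288)) = (1/2 + 2852)/(2403 + (-1488 + 1366)/(151 + 288)) = 5705/(2*(2403 - 122/439)) = 5705/(2*(1054795/439)) = (5705/2)*(439/1054795) = 71557/60274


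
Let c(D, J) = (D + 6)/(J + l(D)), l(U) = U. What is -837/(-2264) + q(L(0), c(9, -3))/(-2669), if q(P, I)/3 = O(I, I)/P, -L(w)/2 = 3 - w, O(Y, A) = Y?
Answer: 2236783/6042616 ≈ 0.37017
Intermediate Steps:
L(w) = -6 + 2*w (L(w) = -2*(3 - w) = -6 + 2*w)
c(D, J) = (6 + D)/(D + J) (c(D, J) = (D + 6)/(J + D) = (6 + D)/(D + J))
q(P, I) = 3*I/P (q(P, I) = 3*(I/P) = 3*I/P)
-837/(-2264) + q(L(0), c(9, -3))/(-2669) = -837/(-2264) + (3*((6 + 9)/(9 - 3))/(-6 + 2*0))/(-2669) = -837*(-1/2264) + (3*(15/6)/(-6 + 0))*(-1/2669) = 837/2264 + (3*((⅙)*15)/(-6))*(-1/2669) = 837/2264 + (3*(5/2)*(-⅙))*(-1/2669) = 837/2264 - 5/4*(-1/2669) = 837/2264 + 5/10676 = 2236783/6042616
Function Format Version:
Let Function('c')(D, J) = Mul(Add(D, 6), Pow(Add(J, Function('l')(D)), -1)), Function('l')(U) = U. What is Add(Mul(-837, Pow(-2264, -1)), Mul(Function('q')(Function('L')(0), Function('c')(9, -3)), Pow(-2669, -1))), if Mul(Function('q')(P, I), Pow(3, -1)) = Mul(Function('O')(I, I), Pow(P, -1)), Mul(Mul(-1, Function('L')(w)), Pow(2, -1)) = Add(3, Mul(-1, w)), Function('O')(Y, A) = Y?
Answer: Rational(2236783, 6042616) ≈ 0.37017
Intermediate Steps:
Function('L')(w) = Add(-6, Mul(2, w)) (Function('L')(w) = Mul(-2, Add(3, Mul(-1, w))) = Add(-6, Mul(2, w)))
Function('c')(D, J) = Mul(Pow(Add(D, J), -1), Add(6, D)) (Function('c')(D, J) = Mul(Add(D, 6), Pow(Add(J, D), -1)) = Mul(Add(6, D), Pow(Add(D, J), -1)) = Mul(Pow(Add(D, J), -1), Add(6, D)))
Function('q')(P, I) = Mul(3, I, Pow(P, -1)) (Function('q')(P, I) = Mul(3, Mul(I, Pow(P, -1))) = Mul(3, I, Pow(P, -1)))
Add(Mul(-837, Pow(-2264, -1)), Mul(Function('q')(Function('L')(0), Function('c')(9, -3)), Pow(-2669, -1))) = Add(Mul(-837, Pow(-2264, -1)), Mul(Mul(3, Mul(Pow(Add(9, -3), -1), Add(6, 9)), Pow(Add(-6, Mul(2, 0)), -1)), Pow(-2669, -1))) = Add(Mul(-837, Rational(-1, 2264)), Mul(Mul(3, Mul(Pow(6, -1), 15), Pow(Add(-6, 0), -1)), Rational(-1, 2669))) = Add(Rational(837, 2264), Mul(Mul(3, Mul(Rational(1, 6), 15), Pow(-6, -1)), Rational(-1, 2669))) = Add(Rational(837, 2264), Mul(Mul(3, Rational(5, 2), Rational(-1, 6)), Rational(-1, 2669))) = Add(Rational(837, 2264), Mul(Rational(-5, 4), Rational(-1, 2669))) = Add(Rational(837, 2264), Rational(5, 10676)) = Rational(2236783, 6042616)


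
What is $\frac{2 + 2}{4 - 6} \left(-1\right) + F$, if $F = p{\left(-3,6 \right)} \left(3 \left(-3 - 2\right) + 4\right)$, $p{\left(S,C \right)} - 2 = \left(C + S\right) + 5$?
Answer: $-108$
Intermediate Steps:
$p{\left(S,C \right)} = 7 + C + S$ ($p{\left(S,C \right)} = 2 + \left(\left(C + S\right) + 5\right) = 2 + \left(5 + C + S\right) = 7 + C + S$)
$F = -110$ ($F = \left(7 + 6 - 3\right) \left(3 \left(-3 - 2\right) + 4\right) = 10 \left(3 \left(-5\right) + 4\right) = 10 \left(-15 + 4\right) = 10 \left(-11\right) = -110$)
$\frac{2 + 2}{4 - 6} \left(-1\right) + F = \frac{2 + 2}{4 - 6} \left(-1\right) - 110 = \frac{4}{-2} \left(-1\right) - 110 = 4 \left(- \frac{1}{2}\right) \left(-1\right) - 110 = \left(-2\right) \left(-1\right) - 110 = 2 - 110 = -108$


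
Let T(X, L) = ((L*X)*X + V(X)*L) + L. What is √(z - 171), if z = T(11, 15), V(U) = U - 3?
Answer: √1779 ≈ 42.178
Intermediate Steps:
V(U) = -3 + U
T(X, L) = L + L*X² + L*(-3 + X) (T(X, L) = ((L*X)*X + (-3 + X)*L) + L = (L*X² + L*(-3 + X)) + L = L + L*X² + L*(-3 + X))
z = 1950 (z = 15*(-2 + 11 + 11²) = 15*(-2 + 11 + 121) = 15*130 = 1950)
√(z - 171) = √(1950 - 171) = √1779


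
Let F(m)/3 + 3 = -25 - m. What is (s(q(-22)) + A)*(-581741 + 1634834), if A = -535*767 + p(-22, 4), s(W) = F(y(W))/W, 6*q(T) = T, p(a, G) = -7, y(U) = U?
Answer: -4753296378729/11 ≈ -4.3212e+11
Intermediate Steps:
F(m) = -84 - 3*m (F(m) = -9 + 3*(-25 - m) = -9 + (-75 - 3*m) = -84 - 3*m)
q(T) = T/6
s(W) = (-84 - 3*W)/W
A = -410352 (A = -535*767 - 7 = -410345 - 7 = -410352)
(s(q(-22)) + A)*(-581741 + 1634834) = ((-3 - 84/((⅙)*(-22))) - 410352)*(-581741 + 1634834) = ((-3 - 84/(-11/3)) - 410352)*1053093 = ((-3 - 84*(-3/11)) - 410352)*1053093 = ((-3 + 252/11) - 410352)*1053093 = (219/11 - 410352)*1053093 = -4513653/11*1053093 = -4753296378729/11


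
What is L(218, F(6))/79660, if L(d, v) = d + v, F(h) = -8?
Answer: 3/1138 ≈ 0.0026362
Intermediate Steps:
L(218, F(6))/79660 = (218 - 8)/79660 = 210*(1/79660) = 3/1138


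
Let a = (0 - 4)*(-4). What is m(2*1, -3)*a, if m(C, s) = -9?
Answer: -144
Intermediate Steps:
a = 16 (a = -4*(-4) = 16)
m(2*1, -3)*a = -9*16 = -144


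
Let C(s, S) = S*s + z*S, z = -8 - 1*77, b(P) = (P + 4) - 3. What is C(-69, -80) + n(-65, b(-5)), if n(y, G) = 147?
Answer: 12467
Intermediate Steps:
b(P) = 1 + P (b(P) = (4 + P) - 3 = 1 + P)
z = -85 (z = -8 - 77 = -85)
C(s, S) = -85*S + S*s (C(s, S) = S*s - 85*S = -85*S + S*s)
C(-69, -80) + n(-65, b(-5)) = -80*(-85 - 69) + 147 = -80*(-154) + 147 = 12320 + 147 = 12467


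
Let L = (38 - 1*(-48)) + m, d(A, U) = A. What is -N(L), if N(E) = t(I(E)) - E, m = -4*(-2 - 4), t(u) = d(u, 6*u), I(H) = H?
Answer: 0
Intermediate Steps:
t(u) = u
m = 24 (m = -4*(-6) = 24)
L = 110 (L = (38 - 1*(-48)) + 24 = (38 + 48) + 24 = 86 + 24 = 110)
N(E) = 0 (N(E) = E - E = 0)
-N(L) = -1*0 = 0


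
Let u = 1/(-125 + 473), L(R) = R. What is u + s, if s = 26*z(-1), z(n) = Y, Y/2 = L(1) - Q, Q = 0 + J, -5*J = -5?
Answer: 1/348 ≈ 0.0028736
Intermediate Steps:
J = 1 (J = -⅕*(-5) = 1)
Q = 1 (Q = 0 + 1 = 1)
Y = 0 (Y = 2*(1 - 1*1) = 2*(1 - 1) = 2*0 = 0)
z(n) = 0
s = 0 (s = 26*0 = 0)
u = 1/348 ≈ 0.0028736
u + s = 1/348 + 0 = 1/348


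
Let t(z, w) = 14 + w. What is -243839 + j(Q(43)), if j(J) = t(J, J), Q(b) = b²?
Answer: -241976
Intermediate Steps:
j(J) = 14 + J
-243839 + j(Q(43)) = -243839 + (14 + 43²) = -243839 + (14 + 1849) = -243839 + 1863 = -241976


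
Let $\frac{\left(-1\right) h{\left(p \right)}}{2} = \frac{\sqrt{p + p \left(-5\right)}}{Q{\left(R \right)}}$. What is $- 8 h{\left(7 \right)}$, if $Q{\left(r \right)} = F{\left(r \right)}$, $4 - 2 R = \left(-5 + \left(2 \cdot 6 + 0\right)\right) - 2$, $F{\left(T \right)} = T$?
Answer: $- 64 i \sqrt{7} \approx - 169.33 i$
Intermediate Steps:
$R = - \frac{1}{2}$ ($R = 2 - \frac{\left(-5 + \left(2 \cdot 6 + 0\right)\right) - 2}{2} = 2 - \frac{\left(-5 + \left(12 + 0\right)\right) - 2}{2} = 2 - \frac{\left(-5 + 12\right) - 2}{2} = 2 - \frac{7 - 2}{2} = 2 - \frac{5}{2} = - \frac{1}{2} \approx -0.5$)
$Q{\left(r \right)} = r$
$h{\left(p \right)} = 8 \sqrt{- p}$ ($h{\left(p \right)} = - 2 \frac{\sqrt{p + p \left(-5\right)}}{- \frac{1}{2}} = - 2 \sqrt{p - 5 p} \left(-2\right) = - 2 \sqrt{- 4 p} \left(-2\right) = - 2 \cdot 2 \sqrt{- p} \left(-2\right) = - 2 \left(- 4 \sqrt{- p}\right) = 8 \sqrt{- p}$)
$- 8 h{\left(7 \right)} = - 8 \cdot 8 \sqrt{\left(-1\right) 7} = - 8 \cdot 8 \sqrt{-7} = - 8 \cdot 8 i \sqrt{7} = - 64 i \sqrt{7}$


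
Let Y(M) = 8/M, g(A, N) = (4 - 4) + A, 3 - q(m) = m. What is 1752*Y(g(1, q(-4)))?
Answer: 14016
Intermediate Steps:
q(m) = 3 - m
g(A, N) = A (g(A, N) = 0 + A = A)
1752*Y(g(1, q(-4))) = 1752*(8/1) = 1752*(8*1) = 1752*8 = 14016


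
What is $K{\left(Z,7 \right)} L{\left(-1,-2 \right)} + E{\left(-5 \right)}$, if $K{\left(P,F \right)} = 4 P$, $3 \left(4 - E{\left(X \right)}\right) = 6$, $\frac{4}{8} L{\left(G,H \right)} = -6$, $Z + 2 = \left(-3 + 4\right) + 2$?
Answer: $-46$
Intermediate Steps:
$Z = 1$ ($Z = -2 + \left(\left(-3 + 4\right) + 2\right) = -2 + \left(1 + 2\right) = -2 + 3 = 1$)
$L{\left(G,H \right)} = -12$ ($L{\left(G,H \right)} = 2 \left(-6\right) = -12$)
$E{\left(X \right)} = 2$ ($E{\left(X \right)} = 4 - 2 = 2$)
$K{\left(Z,7 \right)} L{\left(-1,-2 \right)} + E{\left(-5 \right)} = 4 \cdot 1 \left(-12\right) + 2 = 4 \left(-12\right) + 2 = -48 + 2 = -46$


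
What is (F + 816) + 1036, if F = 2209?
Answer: 4061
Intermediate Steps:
(F + 816) + 1036 = (2209 + 816) + 1036 = 3025 + 1036 = 4061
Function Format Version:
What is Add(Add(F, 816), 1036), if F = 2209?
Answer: 4061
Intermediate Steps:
Add(Add(F, 816), 1036) = Add(Add(2209, 816), 1036) = Add(3025, 1036) = 4061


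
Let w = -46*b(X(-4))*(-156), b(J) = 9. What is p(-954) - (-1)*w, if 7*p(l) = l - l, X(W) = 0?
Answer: 64584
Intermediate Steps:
p(l) = 0 (p(l) = (l - l)/7 = (⅐)*0 = 0)
w = 64584 (w = -46*9*(-156) = -414*(-156) = 64584)
p(-954) - (-1)*w = 0 - (-1)*64584 = 0 - 1*(-64584) = 0 + 64584 = 64584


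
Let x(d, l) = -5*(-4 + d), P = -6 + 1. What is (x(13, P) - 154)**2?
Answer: 39601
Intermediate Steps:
P = -5
x(d, l) = 20 - 5*d
(x(13, P) - 154)**2 = ((20 - 5*13) - 154)**2 = ((20 - 65) - 154)**2 = (-45 - 154)**2 = (-199)**2 = 39601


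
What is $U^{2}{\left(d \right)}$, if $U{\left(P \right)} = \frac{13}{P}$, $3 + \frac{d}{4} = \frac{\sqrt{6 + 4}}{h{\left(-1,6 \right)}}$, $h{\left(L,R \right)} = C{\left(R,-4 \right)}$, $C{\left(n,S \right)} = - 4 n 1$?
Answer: $\frac{6084}{\left(72 + \sqrt{10}\right)^{2}} \approx 1.0769$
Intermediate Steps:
$C{\left(n,S \right)} = - 4 n$
$h{\left(L,R \right)} = - 4 R$
$d = -12 - \frac{\sqrt{10}}{6}$ ($d = -12 + 4 \frac{\sqrt{6 + 4}}{\left(-4\right) 6} = -12 + 4 \frac{\sqrt{10}}{-24} = -12 + 4 \sqrt{10} \left(- \frac{1}{24}\right) = -12 + 4 \left(- \frac{\sqrt{10}}{24}\right) = -12 - \frac{\sqrt{10}}{6} \approx -12.527$)
$U^{2}{\left(d \right)} = \left(\frac{13}{-12 - \frac{\sqrt{10}}{6}}\right)^{2} = \frac{169}{\left(-12 - \frac{\sqrt{10}}{6}\right)^{2}}$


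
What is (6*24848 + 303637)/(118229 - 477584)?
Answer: -90545/71871 ≈ -1.2598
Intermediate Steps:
(6*24848 + 303637)/(118229 - 477584) = (149088 + 303637)/(-359355) = 452725*(-1/359355) = -90545/71871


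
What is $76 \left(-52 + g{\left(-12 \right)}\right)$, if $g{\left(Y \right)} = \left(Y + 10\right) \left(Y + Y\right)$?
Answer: $-304$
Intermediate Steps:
$g{\left(Y \right)} = 2 Y \left(10 + Y\right)$ ($g{\left(Y \right)} = \left(10 + Y\right) 2 Y = 2 Y \left(10 + Y\right)$)
$76 \left(-52 + g{\left(-12 \right)}\right) = 76 \left(-52 + 2 \left(-12\right) \left(10 - 12\right)\right) = 76 \left(-52 + 2 \left(-12\right) \left(-2\right)\right) = 76 \left(-52 + 48\right) = 76 \left(-4\right) = -304$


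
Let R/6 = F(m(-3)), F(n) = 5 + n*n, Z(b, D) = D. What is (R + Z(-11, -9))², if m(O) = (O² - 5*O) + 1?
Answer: 14220441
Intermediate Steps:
m(O) = 1 + O² - 5*O
F(n) = 5 + n²
R = 3780 (R = 6*(5 + (1 + (-3)² - 5*(-3))²) = 6*(5 + (1 + 9 + 15)²) = 6*(5 + 25²) = 6*(5 + 625) = 6*630 = 3780)
(R + Z(-11, -9))² = (3780 - 9)² = 3771² = 14220441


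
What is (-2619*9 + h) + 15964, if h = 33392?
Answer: 25785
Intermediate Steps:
(-2619*9 + h) + 15964 = (-2619*9 + 33392) + 15964 = (-23571 + 33392) + 15964 = 9821 + 15964 = 25785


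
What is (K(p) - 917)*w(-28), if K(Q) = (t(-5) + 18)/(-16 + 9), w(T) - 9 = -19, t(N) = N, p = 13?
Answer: 64320/7 ≈ 9188.6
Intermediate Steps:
w(T) = -10 (w(T) = 9 - 19 = -10)
K(Q) = -13/7 (K(Q) = (-5 + 18)/(-16 + 9) = 13/(-7) = 13*(-1/7) = -13/7)
(K(p) - 917)*w(-28) = (-13/7 - 917)*(-10) = -6432/7*(-10) = 64320/7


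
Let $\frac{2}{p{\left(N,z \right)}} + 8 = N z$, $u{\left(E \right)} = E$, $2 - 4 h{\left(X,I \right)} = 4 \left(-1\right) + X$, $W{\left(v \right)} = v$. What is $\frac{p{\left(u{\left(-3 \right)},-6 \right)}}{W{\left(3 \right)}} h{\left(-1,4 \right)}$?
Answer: $\frac{7}{60} \approx 0.11667$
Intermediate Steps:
$h{\left(X,I \right)} = \frac{3}{2} - \frac{X}{4}$ ($h{\left(X,I \right)} = \frac{1}{2} - \frac{4 \left(-1\right) + X}{4} = \frac{1}{2} - \frac{-4 + X}{4} = \frac{1}{2} - \left(-1 + \frac{X}{4}\right) = \frac{3}{2} - \frac{X}{4}$)
$p{\left(N,z \right)} = \frac{2}{-8 + N z}$
$\frac{p{\left(u{\left(-3 \right)},-6 \right)}}{W{\left(3 \right)}} h{\left(-1,4 \right)} = \frac{2 \frac{1}{-8 - -18}}{3} \left(\frac{3}{2} - - \frac{1}{4}\right) = \frac{2}{-8 + 18} \cdot \frac{1}{3} \left(\frac{3}{2} + \frac{1}{4}\right) = \frac{2}{10} \cdot \frac{1}{3} \cdot \frac{7}{4} = 2 \cdot \frac{1}{10} \cdot \frac{1}{3} \cdot \frac{7}{4} = \frac{1}{5} \cdot \frac{1}{3} \cdot \frac{7}{4} = \frac{1}{15} \cdot \frac{7}{4} = \frac{7}{60}$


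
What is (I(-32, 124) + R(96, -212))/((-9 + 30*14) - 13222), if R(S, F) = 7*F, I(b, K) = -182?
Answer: 1666/12811 ≈ 0.13004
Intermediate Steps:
(I(-32, 124) + R(96, -212))/((-9 + 30*14) - 13222) = (-182 + 7*(-212))/((-9 + 30*14) - 13222) = (-182 - 1484)/((-9 + 420) - 13222) = -1666/(411 - 13222) = -1666/(-12811) = -1666*(-1/12811) = 1666/12811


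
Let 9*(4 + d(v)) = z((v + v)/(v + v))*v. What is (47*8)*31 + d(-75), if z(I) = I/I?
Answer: 34931/3 ≈ 11644.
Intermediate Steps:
z(I) = 1
d(v) = -4 + v/9 (d(v) = -4 + (1*v)/9 = -4 + v/9)
(47*8)*31 + d(-75) = (47*8)*31 + (-4 + (⅑)*(-75)) = 376*31 + (-4 - 25/3) = 11656 - 37/3 = 34931/3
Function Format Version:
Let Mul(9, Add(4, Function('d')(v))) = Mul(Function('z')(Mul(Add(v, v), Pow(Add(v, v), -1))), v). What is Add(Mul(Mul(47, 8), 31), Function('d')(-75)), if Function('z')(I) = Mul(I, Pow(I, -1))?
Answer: Rational(34931, 3) ≈ 11644.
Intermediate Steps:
Function('z')(I) = 1
Function('d')(v) = Add(-4, Mul(Rational(1, 9), v)) (Function('d')(v) = Add(-4, Mul(Rational(1, 9), Mul(1, v))) = Add(-4, Mul(Rational(1, 9), v)))
Add(Mul(Mul(47, 8), 31), Function('d')(-75)) = Add(Mul(Mul(47, 8), 31), Add(-4, Mul(Rational(1, 9), -75))) = Add(Mul(376, 31), Add(-4, Rational(-25, 3))) = Add(11656, Rational(-37, 3)) = Rational(34931, 3)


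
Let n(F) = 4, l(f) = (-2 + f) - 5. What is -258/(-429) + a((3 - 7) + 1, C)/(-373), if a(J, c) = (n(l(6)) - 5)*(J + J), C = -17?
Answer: 31220/53339 ≈ 0.58531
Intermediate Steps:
l(f) = -7 + f
a(J, c) = -2*J (a(J, c) = (4 - 5)*(J + J) = -2*J)
-258/(-429) + a((3 - 7) + 1, C)/(-373) = -258/(-429) - 2*((3 - 7) + 1)/(-373) = -258*(-1/429) - 2*(-4 + 1)*(-1/373) = 86/143 - 2*(-3)*(-1/373) = 86/143 + 6*(-1/373) = 86/143 - 6/373 = 31220/53339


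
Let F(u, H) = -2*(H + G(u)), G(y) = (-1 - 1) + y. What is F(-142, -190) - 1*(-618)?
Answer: 1286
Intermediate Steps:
G(y) = -2 + y
F(u, H) = 4 - 2*H - 2*u (F(u, H) = -2*(H + (-2 + u)) = -2*(-2 + H + u) = 4 - 2*H - 2*u)
F(-142, -190) - 1*(-618) = (4 - 2*(-190) - 2*(-142)) - 1*(-618) = (4 + 380 + 284) + 618 = 668 + 618 = 1286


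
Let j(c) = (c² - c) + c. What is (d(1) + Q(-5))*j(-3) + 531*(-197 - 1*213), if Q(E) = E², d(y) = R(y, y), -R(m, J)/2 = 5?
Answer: -217575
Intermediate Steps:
R(m, J) = -10 (R(m, J) = -2*5 = -10)
d(y) = -10
j(c) = c²
(d(1) + Q(-5))*j(-3) + 531*(-197 - 1*213) = (-10 + (-5)²)*(-3)² + 531*(-197 - 1*213) = (-10 + 25)*9 + 531*(-197 - 213) = 15*9 + 531*(-410) = 135 - 217710 = -217575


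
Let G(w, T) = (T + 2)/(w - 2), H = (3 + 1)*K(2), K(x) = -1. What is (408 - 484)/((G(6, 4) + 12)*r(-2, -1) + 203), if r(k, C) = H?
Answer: -76/149 ≈ -0.51007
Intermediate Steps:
H = -4 (H = (3 + 1)*(-1) = 4*(-1) = -4)
r(k, C) = -4
G(w, T) = (2 + T)/(-2 + w)
(408 - 484)/((G(6, 4) + 12)*r(-2, -1) + 203) = (408 - 484)/(((2 + 4)/(-2 + 6) + 12)*(-4) + 203) = -76/((6/4 + 12)*(-4) + 203) = -76/(((1/4)*6 + 12)*(-4) + 203) = -76/((3/2 + 12)*(-4) + 203) = -76/((27/2)*(-4) + 203) = -76/(-54 + 203) = -76/149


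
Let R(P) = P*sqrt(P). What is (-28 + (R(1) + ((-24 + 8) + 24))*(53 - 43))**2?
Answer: 3844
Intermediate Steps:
R(P) = P**(3/2)
(-28 + (R(1) + ((-24 + 8) + 24))*(53 - 43))**2 = (-28 + (1**(3/2) + ((-24 + 8) + 24))*(53 - 43))**2 = (-28 + (1 + (-16 + 24))*10)**2 = (-28 + (1 + 8)*10)**2 = (-28 + 9*10)**2 = (-28 + 90)**2 = 62**2 = 3844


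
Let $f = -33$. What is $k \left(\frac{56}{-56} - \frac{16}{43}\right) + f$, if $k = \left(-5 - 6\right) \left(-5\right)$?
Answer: $- \frac{4664}{43} \approx -108.47$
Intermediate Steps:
$k = 55$ ($k = \left(-5 - 6\right) \left(-5\right) = \left(-11\right) \left(-5\right) = 55$)
$k \left(\frac{56}{-56} - \frac{16}{43}\right) + f = 55 \left(\frac{56}{-56} - \frac{16}{43}\right) - 33 = 55 \left(56 \left(- \frac{1}{56}\right) - \frac{16}{43}\right) - 33 = 55 \left(-1 - \frac{16}{43}\right) - 33 = 55 \left(- \frac{59}{43}\right) - 33 = - \frac{3245}{43} - 33 = - \frac{4664}{43}$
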